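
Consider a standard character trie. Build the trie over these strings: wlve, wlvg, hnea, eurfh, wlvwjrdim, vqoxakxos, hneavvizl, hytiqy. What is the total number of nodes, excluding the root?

Count nodes per top-level branch (shared prefixes stored once):
  'e'-branch (eurfh): 5 nodes
  'h'-branch (hnea, hneavvizl, hytiqy): 14 nodes
  'v'-branch (vqoxakxos): 9 nodes
  'w'-branch (wlve, wlvg, wlvwjrdim): 11 nodes
Sum: 39

39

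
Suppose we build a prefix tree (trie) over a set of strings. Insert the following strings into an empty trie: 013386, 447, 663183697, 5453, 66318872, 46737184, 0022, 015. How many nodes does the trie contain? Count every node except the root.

For each word, the new-node count is its length minus the longest prefix already in the trie:
  "013386" → 6 new (0, 1, 3, 3, 8, 6)
  "447" → 3 new (4, 4, 7)
  "663183697" → 9 new (6, 6, 3, 1, 8, 3, 6, 9, 7)
  "5453" → 4 new (5, 4, 5, 3)
  "66318872" → prefix "66318" already present; 3 new (8, 7, 2)
  "46737184" → prefix "4" already present; 7 new (6, 7, 3, 7, 1, 8, 4)
  "0022" → prefix "0" already present; 3 new (0, 2, 2)
  "015" → prefix "01" already present; 1 new (5)
Total nodes = 6 + 3 + 9 + 4 + 3 + 7 + 3 + 1 = 36

36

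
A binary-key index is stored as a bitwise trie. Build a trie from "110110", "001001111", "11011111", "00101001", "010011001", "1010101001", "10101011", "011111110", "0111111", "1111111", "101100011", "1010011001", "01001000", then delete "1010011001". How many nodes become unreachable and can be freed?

6

Walk "1010011001" from the leaf back toward the root, removing each node that no remaining word uses.
The suffix "011001" (6 nodes) is used only by "1010011001"; the node for "1010" still has the child "1", so pruning stops there.
Nodes removed: 6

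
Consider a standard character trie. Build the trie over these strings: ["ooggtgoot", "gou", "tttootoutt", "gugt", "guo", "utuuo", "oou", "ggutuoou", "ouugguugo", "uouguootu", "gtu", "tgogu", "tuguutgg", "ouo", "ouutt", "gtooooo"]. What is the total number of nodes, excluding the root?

Trace insertions, counting only characters that open a new branch:
  "ooggtgoot" → 9 new (o, o, g, g, t, g, o, o, t)
  "gou" → 3 new (g, o, u)
  "tttootoutt" → 10 new (t, t, t, o, o, t, o, u, t, t)
  "gugt" → prefix "g" already present; 3 new (u, g, t)
  "guo" → prefix "gu" already present; 1 new (o)
  "utuuo" → 5 new (u, t, u, u, o)
  "oou" → prefix "oo" already present; 1 new (u)
  "ggutuoou" → prefix "g" already present; 7 new (g, u, t, u, o, o, u)
  "ouugguugo" → prefix "o" already present; 8 new (u, u, g, g, u, u, g, o)
  "uouguootu" → prefix "u" already present; 8 new (o, u, g, u, o, o, t, u)
  "gtu" → prefix "g" already present; 2 new (t, u)
  "tgogu" → prefix "t" already present; 4 new (g, o, g, u)
  "tuguutgg" → prefix "t" already present; 7 new (u, g, u, u, t, g, g)
  "ouo" → prefix "ou" already present; 1 new (o)
  "ouutt" → prefix "ouu" already present; 2 new (t, t)
  "gtooooo" → prefix "gt" already present; 5 new (o, o, o, o, o)
Total nodes = 9 + 3 + 10 + 3 + 1 + 5 + 1 + 7 + 8 + 8 + 2 + 4 + 7 + 1 + 2 + 5 = 76

76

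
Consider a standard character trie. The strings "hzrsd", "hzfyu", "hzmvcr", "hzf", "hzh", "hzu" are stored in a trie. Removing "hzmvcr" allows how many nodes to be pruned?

After clearing the end-marker at "hzmvcr", prune upward until reaching a node still needed by another word.
The suffix "mvcr" (4 nodes) is used only by "hzmvcr"; the node for "hz" still has the child "r", so pruning stops there.
Nodes removed: 4

4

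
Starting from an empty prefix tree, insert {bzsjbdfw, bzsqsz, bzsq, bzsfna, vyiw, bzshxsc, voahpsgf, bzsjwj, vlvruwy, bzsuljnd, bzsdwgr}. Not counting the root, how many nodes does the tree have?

46

Count nodes per top-level branch (shared prefixes stored once):
  'b'-branch (bzsdwgr, bzsfna, bzshxsc, bzsjbdfw, bzsjwj, bzsq, bzsqsz, bzsuljnd): 29 nodes
  'v'-branch (vlvruwy, voahpsgf, vyiw): 17 nodes
Sum: 46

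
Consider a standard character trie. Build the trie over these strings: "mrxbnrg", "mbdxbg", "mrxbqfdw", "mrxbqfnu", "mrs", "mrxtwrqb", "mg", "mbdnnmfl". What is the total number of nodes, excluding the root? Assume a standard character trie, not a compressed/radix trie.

30

For each word, the new-node count is its length minus the longest prefix already in the trie:
  "mrxbnrg" → 7 new (m, r, x, b, n, r, g)
  "mbdxbg" → prefix "m" already present; 5 new (b, d, x, b, g)
  "mrxbqfdw" → prefix "mrxb" already present; 4 new (q, f, d, w)
  "mrxbqfnu" → prefix "mrxbqf" already present; 2 new (n, u)
  "mrs" → prefix "mr" already present; 1 new (s)
  "mrxtwrqb" → prefix "mrx" already present; 5 new (t, w, r, q, b)
  "mg" → prefix "m" already present; 1 new (g)
  "mbdnnmfl" → prefix "mbd" already present; 5 new (n, n, m, f, l)
Total nodes = 7 + 5 + 4 + 2 + 1 + 5 + 1 + 5 = 30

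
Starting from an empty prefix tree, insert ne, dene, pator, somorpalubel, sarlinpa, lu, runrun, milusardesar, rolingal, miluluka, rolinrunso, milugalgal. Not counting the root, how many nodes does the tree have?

Count nodes per top-level branch (shared prefixes stored once):
  'd'-branch (dene): 4 nodes
  'l'-branch (lu): 2 nodes
  'm'-branch (milugalgal, miluluka, milusardesar): 22 nodes
  'n'-branch (ne): 2 nodes
  'p'-branch (pator): 5 nodes
  'r'-branch (rolingal, rolinrunso, runrun): 18 nodes
  's'-branch (sarlinpa, somorpalubel): 19 nodes
Sum: 72

72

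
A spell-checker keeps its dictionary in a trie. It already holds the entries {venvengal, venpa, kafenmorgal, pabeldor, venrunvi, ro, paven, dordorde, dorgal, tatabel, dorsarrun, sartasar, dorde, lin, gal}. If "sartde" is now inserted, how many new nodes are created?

2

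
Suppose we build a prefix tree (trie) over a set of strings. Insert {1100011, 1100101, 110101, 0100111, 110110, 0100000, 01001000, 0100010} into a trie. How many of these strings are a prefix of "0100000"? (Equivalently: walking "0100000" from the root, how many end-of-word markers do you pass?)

Traverse "0100000" character by character; count nodes along the way that are marked as word ends.
Prefixes of the query that are stored words: "0100000"
Count: 1

1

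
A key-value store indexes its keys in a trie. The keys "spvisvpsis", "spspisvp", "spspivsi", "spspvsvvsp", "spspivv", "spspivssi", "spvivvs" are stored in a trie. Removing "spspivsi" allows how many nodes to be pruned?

After clearing the end-marker at "spspivsi", prune upward until reaching a node still needed by another word.
The suffix "i" (1 node) is used only by "spspivsi"; the node for "spspivs" still has the child "s", so pruning stops there.
Nodes removed: 1

1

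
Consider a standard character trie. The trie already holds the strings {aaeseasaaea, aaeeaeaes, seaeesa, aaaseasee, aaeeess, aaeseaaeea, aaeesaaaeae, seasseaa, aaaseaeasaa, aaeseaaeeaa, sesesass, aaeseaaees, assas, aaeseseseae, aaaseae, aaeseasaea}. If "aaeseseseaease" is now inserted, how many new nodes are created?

3

The longest prefix of "aaeseseseaease" already in the trie is "aaeseseseae" (length 11).
Each of the 3 remaining characters creates one node.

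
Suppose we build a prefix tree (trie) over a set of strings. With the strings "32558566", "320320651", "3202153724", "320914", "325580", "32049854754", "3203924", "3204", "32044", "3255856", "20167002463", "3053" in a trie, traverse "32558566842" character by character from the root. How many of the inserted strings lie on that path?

Traverse "32558566842" character by character; count nodes along the way that are marked as word ends.
Prefixes of the query that are stored words: "3255856", "32558566"
Count: 2

2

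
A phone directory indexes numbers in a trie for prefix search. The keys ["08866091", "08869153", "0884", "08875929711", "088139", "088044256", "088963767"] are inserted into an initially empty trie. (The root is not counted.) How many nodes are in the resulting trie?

36

Trace insertions, counting only characters that open a new branch:
  "08866091" → 8 new (0, 8, 8, 6, 6, 0, 9, 1)
  "08869153" → prefix "0886" already present; 4 new (9, 1, 5, 3)
  "0884" → prefix "088" already present; 1 new (4)
  "08875929711" → prefix "088" already present; 8 new (7, 5, 9, 2, 9, 7, 1, 1)
  "088139" → prefix "088" already present; 3 new (1, 3, 9)
  "088044256" → prefix "088" already present; 6 new (0, 4, 4, 2, 5, 6)
  "088963767" → prefix "088" already present; 6 new (9, 6, 3, 7, 6, 7)
Total nodes = 8 + 4 + 1 + 8 + 3 + 6 + 6 = 36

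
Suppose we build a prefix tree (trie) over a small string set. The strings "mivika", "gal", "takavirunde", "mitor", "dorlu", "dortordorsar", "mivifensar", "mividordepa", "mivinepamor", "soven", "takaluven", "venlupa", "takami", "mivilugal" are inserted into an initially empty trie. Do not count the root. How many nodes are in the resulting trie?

81

For each word, the new-node count is its length minus the longest prefix already in the trie:
  "mivika" → 6 new (m, i, v, i, k, a)
  "gal" → 3 new (g, a, l)
  "takavirunde" → 11 new (t, a, k, a, v, i, r, u, n, d, e)
  "mitor" → prefix "mi" already present; 3 new (t, o, r)
  "dorlu" → 5 new (d, o, r, l, u)
  "dortordorsar" → prefix "dor" already present; 9 new (t, o, r, d, o, r, s, a, r)
  "mivifensar" → prefix "mivi" already present; 6 new (f, e, n, s, a, r)
  "mividordepa" → prefix "mivi" already present; 7 new (d, o, r, d, e, p, a)
  "mivinepamor" → prefix "mivi" already present; 7 new (n, e, p, a, m, o, r)
  "soven" → 5 new (s, o, v, e, n)
  "takaluven" → prefix "taka" already present; 5 new (l, u, v, e, n)
  "venlupa" → 7 new (v, e, n, l, u, p, a)
  "takami" → prefix "taka" already present; 2 new (m, i)
  "mivilugal" → prefix "mivi" already present; 5 new (l, u, g, a, l)
Total nodes = 6 + 3 + 11 + 3 + 5 + 9 + 6 + 7 + 7 + 5 + 5 + 7 + 2 + 5 = 81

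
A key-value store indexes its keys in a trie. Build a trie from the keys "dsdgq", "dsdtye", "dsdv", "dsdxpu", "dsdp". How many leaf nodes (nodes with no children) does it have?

5

A leaf is a node with no children — equivalently, the end of a word that is not a proper prefix of any other stored word.
Those words: "dsdgq", "dsdp", "dsdtye", "dsdv", "dsdxpu"
Leaf count: 5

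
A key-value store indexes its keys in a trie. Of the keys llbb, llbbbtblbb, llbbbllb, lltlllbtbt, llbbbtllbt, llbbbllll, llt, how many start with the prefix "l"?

7

Filter for entries beginning with "l":
Matches: "llbb", "llbbbllb", "llbbbllll", "llbbbtblbb", "llbbbtllbt", "llt", "lltlllbtbt"
Count: 7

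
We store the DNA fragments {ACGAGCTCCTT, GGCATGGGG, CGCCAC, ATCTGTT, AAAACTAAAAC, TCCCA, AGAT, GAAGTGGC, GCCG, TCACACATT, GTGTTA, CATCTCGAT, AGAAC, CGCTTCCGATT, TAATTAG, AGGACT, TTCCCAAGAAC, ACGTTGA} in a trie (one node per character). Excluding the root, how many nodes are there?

Count nodes per top-level branch (shared prefixes stored once):
  'A'-branch (AAAACTAAAAC, ACGAGCTCCTT, ACGTTGA, AGAAC, AGAT, AGGACT, ATCTGTT): 40 nodes
  'C'-branch (CATCTCGAT, CGCCAC, CGCTTCCGATT): 22 nodes
  'G'-branch (GAAGTGGC, GCCG, GGCATGGGG, GTGTTA): 24 nodes
  'T'-branch (TAATTAG, TCACACATT, TCCCA, TTCCCAAGAAC): 28 nodes
Sum: 114

114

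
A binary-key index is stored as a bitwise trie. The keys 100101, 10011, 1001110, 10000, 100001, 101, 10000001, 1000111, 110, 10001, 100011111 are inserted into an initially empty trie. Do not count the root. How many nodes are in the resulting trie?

Trace insertions, counting only characters that open a new branch:
  "100101" → 6 new (1, 0, 0, 1, 0, 1)
  "10011" → prefix "1001" already present; 1 new (1)
  "1001110" → prefix "10011" already present; 2 new (1, 0)
  "10000" → prefix "100" already present; 2 new (0, 0)
  "100001" → prefix "10000" already present; 1 new (1)
  "101" → prefix "10" already present; 1 new (1)
  "10000001" → prefix "10000" already present; 3 new (0, 0, 1)
  "1000111" → prefix "1000" already present; 3 new (1, 1, 1)
  "110" → prefix "1" already present; 2 new (1, 0)
  "10001" → prefix "10001" already present; 0 new (none)
  "100011111" → prefix "1000111" already present; 2 new (1, 1)
Total nodes = 6 + 1 + 2 + 2 + 1 + 1 + 3 + 3 + 2 + 0 + 2 = 23

23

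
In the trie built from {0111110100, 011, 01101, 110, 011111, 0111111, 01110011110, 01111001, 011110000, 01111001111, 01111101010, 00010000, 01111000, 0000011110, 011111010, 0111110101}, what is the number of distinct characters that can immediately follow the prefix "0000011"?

Walk "0000011" from the root, arriving at one node.
Distinct next characters after "0000011": 1.
That node has 1 child edge.

1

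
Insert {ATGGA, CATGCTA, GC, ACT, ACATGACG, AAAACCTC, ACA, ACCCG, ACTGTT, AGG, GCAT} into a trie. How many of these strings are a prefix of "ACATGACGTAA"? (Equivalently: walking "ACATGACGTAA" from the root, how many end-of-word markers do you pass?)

2

Check each prefix of "ACATGACGTAA" against the stored set — each match is an end-marker on the path.
Prefixes of the query that are stored words: "ACA", "ACATGACG"
Count: 2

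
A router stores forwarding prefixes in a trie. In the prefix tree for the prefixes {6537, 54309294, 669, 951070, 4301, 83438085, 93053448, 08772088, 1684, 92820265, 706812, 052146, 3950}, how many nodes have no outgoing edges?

Leaves are exactly the stored words that no other stored word extends.
Those words: "052146", "08772088", "1684", "3950", "4301", "54309294", "6537", "669", "706812", "83438085", "92820265", "93053448", "951070"
Leaf count: 13

13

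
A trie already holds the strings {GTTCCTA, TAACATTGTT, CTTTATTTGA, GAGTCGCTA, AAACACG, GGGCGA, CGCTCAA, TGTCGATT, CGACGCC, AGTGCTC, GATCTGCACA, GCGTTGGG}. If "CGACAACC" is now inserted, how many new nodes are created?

Walking "CGACAACC" from the root, the first 4 characters ("CGAC") follow existing edges; "A" is the first miss.
Each of the 4 remaining characters creates one node.

4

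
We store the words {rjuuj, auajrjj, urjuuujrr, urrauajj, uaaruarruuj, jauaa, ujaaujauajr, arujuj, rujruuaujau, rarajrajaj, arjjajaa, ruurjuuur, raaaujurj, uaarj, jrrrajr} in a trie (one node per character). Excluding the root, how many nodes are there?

103

Count nodes per top-level branch (shared prefixes stored once):
  'a'-branch (arjjajaa, arujuj, auajrjj): 18 nodes
  'j'-branch (jauaa, jrrrajr): 11 nodes
  'r'-branch (raaaujurj, rarajrajaj, rjuuj, rujruuaujau, ruurjuuur): 38 nodes
  'u'-branch (uaarj, uaaruarruuj, ujaaujauajr, urjuuujrr, urrauajj): 36 nodes
Sum: 103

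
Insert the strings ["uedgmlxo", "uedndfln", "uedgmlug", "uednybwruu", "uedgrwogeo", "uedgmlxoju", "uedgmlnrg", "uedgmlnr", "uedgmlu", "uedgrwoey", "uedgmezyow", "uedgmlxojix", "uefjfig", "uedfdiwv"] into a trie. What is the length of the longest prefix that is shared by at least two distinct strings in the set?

Look for the deepest trie node that still has at least two words in its subtree.
"uedgmlxojix" and "uedgmlxoju" agree on "uedgmlxoj" (9 characters) before diverging; nothing deeper is shared.
Longest shared-prefix length: 9

9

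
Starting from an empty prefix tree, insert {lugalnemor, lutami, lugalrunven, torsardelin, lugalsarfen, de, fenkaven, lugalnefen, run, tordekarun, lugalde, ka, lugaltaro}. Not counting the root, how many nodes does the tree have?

Count nodes per top-level branch (shared prefixes stored once):
  'd'-branch (de): 2 nodes
  'f'-branch (fenkaven): 8 nodes
  'k'-branch (ka): 2 nodes
  'l'-branch (lugalde, lugalnefen, lugalnemor, lugalrunven, lugalsarfen, lugaltaro, lutami): 35 nodes
  'r'-branch (run): 3 nodes
  't'-branch (tordekarun, torsardelin): 18 nodes
Sum: 68

68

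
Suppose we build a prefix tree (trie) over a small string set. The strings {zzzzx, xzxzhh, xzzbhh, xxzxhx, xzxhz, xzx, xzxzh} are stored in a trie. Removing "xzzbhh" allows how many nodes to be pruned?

After clearing the end-marker at "xzzbhh", prune upward until reaching a node still needed by another word.
The suffix "zbhh" (4 nodes) is used only by "xzzbhh"; the node for "xz" still has the child "x", so pruning stops there.
Nodes removed: 4

4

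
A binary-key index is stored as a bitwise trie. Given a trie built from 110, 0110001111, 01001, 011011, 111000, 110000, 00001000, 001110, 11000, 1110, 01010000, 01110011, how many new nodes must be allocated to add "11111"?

2

The longest prefix of "11111" already in the trie is "111" (length 3).
Each of the 2 remaining characters creates one node.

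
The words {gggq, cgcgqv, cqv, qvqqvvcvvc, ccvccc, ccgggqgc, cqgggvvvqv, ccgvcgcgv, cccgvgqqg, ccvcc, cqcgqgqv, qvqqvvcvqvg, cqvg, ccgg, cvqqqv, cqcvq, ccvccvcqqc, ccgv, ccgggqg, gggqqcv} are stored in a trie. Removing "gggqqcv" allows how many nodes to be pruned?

3

After clearing the end-marker at "gggqqcv", prune upward until reaching a node still needed by another word.
The suffix "qcv" (3 nodes) is used only by "gggqqcv"; "gggq" is itself a stored word, so pruning stops there.
Nodes removed: 3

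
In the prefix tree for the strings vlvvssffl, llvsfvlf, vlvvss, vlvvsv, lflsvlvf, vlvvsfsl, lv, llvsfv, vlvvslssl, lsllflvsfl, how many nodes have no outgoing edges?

8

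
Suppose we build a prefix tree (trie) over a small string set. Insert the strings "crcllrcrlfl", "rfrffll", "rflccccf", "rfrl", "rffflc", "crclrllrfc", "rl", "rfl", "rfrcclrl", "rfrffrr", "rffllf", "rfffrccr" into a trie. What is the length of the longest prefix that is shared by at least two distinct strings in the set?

5

Equivalently: take the maximum, over all pairs, of their longest common prefix length.
e.g. "rfrffll" and "rfrffrr" share the prefix "rfrff" of length 5; no pair shares a longer one.
Longest shared-prefix length: 5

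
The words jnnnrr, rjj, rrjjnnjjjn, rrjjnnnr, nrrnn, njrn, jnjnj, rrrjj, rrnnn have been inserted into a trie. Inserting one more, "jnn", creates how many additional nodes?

0

"jnn" is already a full path in the trie; only an end-marker is added.
No new nodes are needed: 0.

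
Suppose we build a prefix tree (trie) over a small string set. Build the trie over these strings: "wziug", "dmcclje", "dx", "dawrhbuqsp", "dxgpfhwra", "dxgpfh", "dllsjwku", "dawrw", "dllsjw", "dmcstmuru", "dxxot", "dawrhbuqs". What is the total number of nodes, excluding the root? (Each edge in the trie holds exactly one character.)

46

Count nodes per top-level branch (shared prefixes stored once):
  'd'-branch (dawrhbuqs, dawrhbuqsp, dawrw, dllsjw, dllsjwku, dmcclje, dmcstmuru, dx, dxgpfh, dxgpfhwra, dxxot): 41 nodes
  'w'-branch (wziug): 5 nodes
Sum: 46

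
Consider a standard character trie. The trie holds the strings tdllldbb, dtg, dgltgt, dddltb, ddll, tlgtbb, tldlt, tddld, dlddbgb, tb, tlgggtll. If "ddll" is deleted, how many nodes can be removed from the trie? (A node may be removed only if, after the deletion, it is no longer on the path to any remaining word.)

2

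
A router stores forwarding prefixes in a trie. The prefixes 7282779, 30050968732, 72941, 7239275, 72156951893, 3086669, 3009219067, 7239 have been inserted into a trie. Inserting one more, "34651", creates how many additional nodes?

4

Walking "34651" from the root, the first 1 characters ("3") follow existing edges; "4" is the first miss.
So 5 − 1 = 4 new nodes.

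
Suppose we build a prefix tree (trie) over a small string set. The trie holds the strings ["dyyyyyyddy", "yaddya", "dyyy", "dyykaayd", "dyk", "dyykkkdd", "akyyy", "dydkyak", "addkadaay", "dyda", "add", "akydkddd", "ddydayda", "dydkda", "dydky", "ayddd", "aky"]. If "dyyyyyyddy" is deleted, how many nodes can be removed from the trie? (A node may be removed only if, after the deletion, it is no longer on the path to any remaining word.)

6

A node on "dyyyyyyddy"'s path can go only if nothing else ends at it or branches off below it.
The suffix "yyyddy" (6 nodes) is used only by "dyyyyyyddy"; "dyyy" is itself a stored word, so pruning stops there.
Nodes removed: 6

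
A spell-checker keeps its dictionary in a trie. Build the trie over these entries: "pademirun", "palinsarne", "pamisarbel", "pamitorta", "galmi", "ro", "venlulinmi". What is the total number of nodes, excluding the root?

47

Trace insertions, counting only characters that open a new branch:
  "pademirun" → 9 new (p, a, d, e, m, i, r, u, n)
  "palinsarne" → prefix "pa" already present; 8 new (l, i, n, s, a, r, n, e)
  "pamisarbel" → prefix "pa" already present; 8 new (m, i, s, a, r, b, e, l)
  "pamitorta" → prefix "pami" already present; 5 new (t, o, r, t, a)
  "galmi" → 5 new (g, a, l, m, i)
  "ro" → 2 new (r, o)
  "venlulinmi" → 10 new (v, e, n, l, u, l, i, n, m, i)
Total nodes = 9 + 8 + 8 + 5 + 5 + 2 + 10 = 47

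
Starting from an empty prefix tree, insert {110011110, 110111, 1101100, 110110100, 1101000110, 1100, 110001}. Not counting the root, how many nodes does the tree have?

For each word, the new-node count is its length minus the longest prefix already in the trie:
  "110011110" → 9 new (1, 1, 0, 0, 1, 1, 1, 1, 0)
  "110111" → prefix "110" already present; 3 new (1, 1, 1)
  "1101100" → prefix "11011" already present; 2 new (0, 0)
  "110110100" → prefix "110110" already present; 3 new (1, 0, 0)
  "1101000110" → prefix "1101" already present; 6 new (0, 0, 0, 1, 1, 0)
  "1100" → prefix "1100" already present; 0 new (none)
  "110001" → prefix "1100" already present; 2 new (0, 1)
Total nodes = 9 + 3 + 2 + 3 + 6 + 0 + 2 = 25

25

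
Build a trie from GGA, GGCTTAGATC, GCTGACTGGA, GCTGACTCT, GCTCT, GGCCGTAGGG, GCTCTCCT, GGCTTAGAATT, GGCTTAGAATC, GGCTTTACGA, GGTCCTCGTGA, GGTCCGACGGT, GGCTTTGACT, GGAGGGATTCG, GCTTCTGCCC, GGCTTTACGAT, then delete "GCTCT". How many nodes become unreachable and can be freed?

After clearing the end-marker at "GCTCT", prune upward until reaching a node still needed by another word.
Every node on "GCTCT" is still needed (e.g. by "GCTCTCCT"), so nothing is freed.
Nodes removed: 0

0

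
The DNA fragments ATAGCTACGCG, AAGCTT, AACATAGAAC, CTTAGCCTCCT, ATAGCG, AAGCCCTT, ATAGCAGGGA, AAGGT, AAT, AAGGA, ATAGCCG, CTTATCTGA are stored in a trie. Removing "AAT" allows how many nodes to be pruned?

Walk "AAT" from the leaf back toward the root, removing each node that no remaining word uses.
The suffix "T" (1 node) is used only by "AAT"; the node for "AA" still has the child "G", so pruning stops there.
Nodes removed: 1

1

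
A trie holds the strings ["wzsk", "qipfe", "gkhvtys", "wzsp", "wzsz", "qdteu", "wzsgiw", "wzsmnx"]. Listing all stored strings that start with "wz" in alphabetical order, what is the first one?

Filter for "wz…" and sort: "wzsgiw", "wzsk", "wzsmnx", "wzsp", "wzsz"
Position 1: wzsgiw

wzsgiw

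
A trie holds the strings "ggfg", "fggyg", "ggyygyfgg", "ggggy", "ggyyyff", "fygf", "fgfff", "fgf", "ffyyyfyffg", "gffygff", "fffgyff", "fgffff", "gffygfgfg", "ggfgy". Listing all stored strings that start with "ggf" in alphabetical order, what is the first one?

ggfg

Filter for "ggf…" and sort: "ggfg", "ggfgy"
The 1st is ggfg.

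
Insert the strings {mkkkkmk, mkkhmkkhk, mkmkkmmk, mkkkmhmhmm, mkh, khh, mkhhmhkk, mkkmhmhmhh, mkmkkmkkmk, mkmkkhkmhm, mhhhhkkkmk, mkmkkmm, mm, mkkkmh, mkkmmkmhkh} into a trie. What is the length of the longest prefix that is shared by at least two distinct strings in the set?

Equivalently: take the maximum, over all pairs, of their longest common prefix length.
e.g. "mkmkkmm" and "mkmkkmmk" share the prefix "mkmkkmm" of length 7; no pair shares a longer one.
Longest shared-prefix length: 7

7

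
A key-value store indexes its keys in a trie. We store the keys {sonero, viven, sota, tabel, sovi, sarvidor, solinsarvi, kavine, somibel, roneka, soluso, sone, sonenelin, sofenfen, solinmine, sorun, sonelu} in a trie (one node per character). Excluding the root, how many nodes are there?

75

Count nodes per top-level branch (shared prefixes stored once):
  'k'-branch (kavine): 6 nodes
  'r'-branch (roneka): 6 nodes
  's'-branch (sarvidor, sofenfen, solinmine, solinsarvi, soluso, somibel, sone, sonelu, sonenelin, sonero, sorun, sota, sovi): 53 nodes
  't'-branch (tabel): 5 nodes
  'v'-branch (viven): 5 nodes
Sum: 75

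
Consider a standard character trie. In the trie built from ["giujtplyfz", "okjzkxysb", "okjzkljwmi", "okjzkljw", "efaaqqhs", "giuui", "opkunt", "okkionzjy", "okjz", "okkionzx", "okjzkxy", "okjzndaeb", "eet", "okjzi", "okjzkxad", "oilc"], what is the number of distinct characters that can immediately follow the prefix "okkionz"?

2

Follow the path "okkionz" to its node, then look at its outgoing edges.
Characters that immediately follow "okkionz" among the stored strings: {j, x}.
That node has 2 child edges.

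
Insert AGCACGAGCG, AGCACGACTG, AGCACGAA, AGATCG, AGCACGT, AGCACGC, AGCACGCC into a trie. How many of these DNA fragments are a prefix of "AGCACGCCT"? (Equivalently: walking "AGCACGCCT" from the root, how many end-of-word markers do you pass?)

Check each prefix of "AGCACGCCT" against the stored set — each match is an end-marker on the path.
Prefixes of the query that are stored words: "AGCACGC", "AGCACGCC"
Count: 2

2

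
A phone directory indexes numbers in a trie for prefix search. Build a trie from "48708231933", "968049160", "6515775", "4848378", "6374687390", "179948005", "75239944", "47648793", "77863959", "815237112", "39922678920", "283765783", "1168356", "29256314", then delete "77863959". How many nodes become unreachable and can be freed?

7

After clearing the end-marker at "77863959", prune upward until reaching a node still needed by another word.
The suffix "7863959" (7 nodes) is used only by "77863959"; the node for "7" still has the child "5", so pruning stops there.
Nodes removed: 7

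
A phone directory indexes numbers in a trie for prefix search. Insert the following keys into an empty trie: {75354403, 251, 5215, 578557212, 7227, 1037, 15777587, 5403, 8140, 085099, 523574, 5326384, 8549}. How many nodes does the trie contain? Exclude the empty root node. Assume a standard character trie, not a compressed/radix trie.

63

Count nodes per top-level branch (shared prefixes stored once):
  '0'-branch (085099): 6 nodes
  '1'-branch (1037, 15777587): 11 nodes
  '2'-branch (251): 3 nodes
  '5'-branch (5215, 523574, 5326384, 5403, 578557212): 25 nodes
  '7'-branch (7227, 75354403): 11 nodes
  '8'-branch (8140, 8549): 7 nodes
Sum: 63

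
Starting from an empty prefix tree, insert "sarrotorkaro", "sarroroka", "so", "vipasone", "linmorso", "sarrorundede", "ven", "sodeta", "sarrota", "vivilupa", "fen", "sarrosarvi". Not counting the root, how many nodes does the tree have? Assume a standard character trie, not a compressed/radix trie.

Count nodes per top-level branch (shared prefixes stored once):
  'f'-branch (fen): 3 nodes
  'l'-branch (linmorso): 8 nodes
  's'-branch (sarroroka, sarrorundede, sarrosarvi, sarrota, sarrotorkaro, so, sodeta): 33 nodes
  'v'-branch (ven, vipasone, vivilupa): 16 nodes
Sum: 60

60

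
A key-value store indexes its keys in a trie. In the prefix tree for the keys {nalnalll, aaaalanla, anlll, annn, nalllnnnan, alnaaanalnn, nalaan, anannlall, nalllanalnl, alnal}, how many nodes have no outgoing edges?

Leaves are exactly the stored words that no other stored word extends.
Those words: "aaaalanla", "alnaaanalnn", "alnal", "anannlall", "anlll", "annn", "nalaan", "nalllanalnl", "nalllnnnan", "nalnalll"
Leaf count: 10

10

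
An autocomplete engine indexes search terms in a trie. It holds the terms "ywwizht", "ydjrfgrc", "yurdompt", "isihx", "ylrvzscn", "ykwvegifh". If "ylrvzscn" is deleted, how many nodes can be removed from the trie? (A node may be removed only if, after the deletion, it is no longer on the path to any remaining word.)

7

After clearing the end-marker at "ylrvzscn", prune upward until reaching a node still needed by another word.
The suffix "lrvzscn" (7 nodes) is used only by "ylrvzscn"; the node for "y" still has the child "w", so pruning stops there.
Nodes removed: 7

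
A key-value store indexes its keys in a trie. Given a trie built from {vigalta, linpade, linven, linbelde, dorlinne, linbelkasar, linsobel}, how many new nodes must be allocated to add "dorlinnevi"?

2

"dorlinne" is already a path in the trie; the remaining "vi" must be added.
Each of the 2 remaining characters creates one node.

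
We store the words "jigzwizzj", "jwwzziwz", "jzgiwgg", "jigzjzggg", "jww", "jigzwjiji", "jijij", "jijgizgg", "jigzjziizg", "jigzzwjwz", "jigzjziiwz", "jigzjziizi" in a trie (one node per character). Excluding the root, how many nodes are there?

Count nodes per top-level branch (shared prefixes stored once):
  'j'-branch (jigzjzggg, jigzjziiwz, jigzjziizg, jigzjziizi, jigzwizzj, jigzwjiji, jigzzwjwz, jijgizgg, jijij, jww, jwwzziwz, jzgiwgg): 51 nodes
Sum: 51

51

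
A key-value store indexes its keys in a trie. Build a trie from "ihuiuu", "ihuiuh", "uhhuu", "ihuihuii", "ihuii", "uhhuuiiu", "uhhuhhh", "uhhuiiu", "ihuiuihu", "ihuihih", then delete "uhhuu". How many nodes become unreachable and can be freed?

Walk "uhhuu" from the leaf back toward the root, removing each node that no remaining word uses.
Every node on "uhhuu" is still needed (e.g. by "uhhuuiiu"), so nothing is freed.
Nodes removed: 0

0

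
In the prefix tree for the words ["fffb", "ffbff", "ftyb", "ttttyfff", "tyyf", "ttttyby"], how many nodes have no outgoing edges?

Leaves are exactly the stored words that no other stored word extends.
Those words: "ffbff", "fffb", "ftyb", "ttttyby", "ttttyfff", "tyyf"
Leaf count: 6

6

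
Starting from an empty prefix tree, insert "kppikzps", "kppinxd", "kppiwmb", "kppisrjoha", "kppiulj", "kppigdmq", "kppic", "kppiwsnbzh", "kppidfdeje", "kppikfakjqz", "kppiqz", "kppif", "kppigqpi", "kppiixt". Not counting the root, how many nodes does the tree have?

54

Count nodes per top-level branch (shared prefixes stored once):
  'k'-branch (kppic, kppidfdeje, kppif, kppigdmq, kppigqpi, kppiixt, kppikfakjqz, kppikzps, kppinxd, kppiqz, kppisrjoha, kppiulj, kppiwmb, kppiwsnbzh): 54 nodes
Sum: 54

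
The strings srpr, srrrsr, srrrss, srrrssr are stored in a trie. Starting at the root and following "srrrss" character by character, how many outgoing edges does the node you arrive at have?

Follow the path "srrrss" to its node, then look at its outgoing edges.
Characters that immediately follow "srrrss" among the stored strings: {r}.
That node has 1 child edge.

1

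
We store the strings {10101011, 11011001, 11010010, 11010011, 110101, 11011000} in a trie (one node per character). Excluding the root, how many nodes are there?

22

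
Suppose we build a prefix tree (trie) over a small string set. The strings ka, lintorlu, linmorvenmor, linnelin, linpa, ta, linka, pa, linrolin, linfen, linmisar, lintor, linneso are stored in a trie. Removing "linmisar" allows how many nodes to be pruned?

4

After clearing the end-marker at "linmisar", prune upward until reaching a node still needed by another word.
The suffix "isar" (4 nodes) is used only by "linmisar"; the node for "linm" still has the child "o", so pruning stops there.
Nodes removed: 4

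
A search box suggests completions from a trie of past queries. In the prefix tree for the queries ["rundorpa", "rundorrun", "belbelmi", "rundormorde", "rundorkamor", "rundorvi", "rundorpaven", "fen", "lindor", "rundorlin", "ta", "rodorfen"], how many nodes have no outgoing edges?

11

Leaves are exactly the stored words that no other stored word extends.
Those words: "belbelmi", "fen", "lindor", "rodorfen", "rundorkamor", "rundorlin", "rundormorde", "rundorpaven", "rundorrun", "rundorvi", "ta"
Leaf count: 11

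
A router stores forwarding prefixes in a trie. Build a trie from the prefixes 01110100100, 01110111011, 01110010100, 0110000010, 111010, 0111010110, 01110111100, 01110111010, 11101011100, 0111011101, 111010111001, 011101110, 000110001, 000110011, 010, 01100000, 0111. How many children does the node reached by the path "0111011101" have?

2

The children of the "0111011101" node are the distinct next characters among strings starting with "0111011101".
Distinct next characters after "0111011101": 0, 1.
That node has 2 child edges.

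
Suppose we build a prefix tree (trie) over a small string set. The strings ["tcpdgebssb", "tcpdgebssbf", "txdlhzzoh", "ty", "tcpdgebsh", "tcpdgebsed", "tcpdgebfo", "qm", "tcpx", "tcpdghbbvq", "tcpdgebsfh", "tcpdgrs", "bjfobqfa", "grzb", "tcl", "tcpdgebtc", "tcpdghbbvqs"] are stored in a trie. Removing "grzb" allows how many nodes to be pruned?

4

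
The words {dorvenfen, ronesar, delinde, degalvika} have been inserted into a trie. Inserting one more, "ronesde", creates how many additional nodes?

2

The longest prefix of "ronesde" already in the trie is "rones" (length 5).
So 7 − 5 = 2 new nodes.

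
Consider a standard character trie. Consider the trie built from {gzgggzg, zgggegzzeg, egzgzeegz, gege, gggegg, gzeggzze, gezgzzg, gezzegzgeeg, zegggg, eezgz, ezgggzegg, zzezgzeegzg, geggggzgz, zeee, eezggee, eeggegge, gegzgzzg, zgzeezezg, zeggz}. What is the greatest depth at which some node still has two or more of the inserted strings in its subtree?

4

Look for the deepest trie node that still has at least two words in its subtree.
e.g. "eezggee" and "eezgz" share the prefix "eezg" of length 4; no pair shares a longer one.
Longest shared-prefix length: 4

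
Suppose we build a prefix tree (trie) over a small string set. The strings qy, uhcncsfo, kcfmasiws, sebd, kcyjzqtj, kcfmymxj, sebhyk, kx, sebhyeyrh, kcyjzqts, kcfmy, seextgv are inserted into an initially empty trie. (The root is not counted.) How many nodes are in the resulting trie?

47

Count nodes per top-level branch (shared prefixes stored once):
  'k'-branch (kcfmasiws, kcfmy, kcfmymxj, kcyjzqtj, kcyjzqts, kx): 21 nodes
  'q'-branch (qy): 2 nodes
  's'-branch (sebd, sebhyeyrh, sebhyk, seextgv): 16 nodes
  'u'-branch (uhcncsfo): 8 nodes
Sum: 47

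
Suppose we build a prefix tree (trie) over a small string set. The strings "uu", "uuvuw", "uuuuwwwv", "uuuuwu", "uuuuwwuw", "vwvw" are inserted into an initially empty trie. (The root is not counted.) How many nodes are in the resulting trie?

Count nodes per top-level branch (shared prefixes stored once):
  'u'-branch (uu, uuuuwu, uuuuwwuw, uuuuwwwv, uuvuw): 14 nodes
  'v'-branch (vwvw): 4 nodes
Sum: 18

18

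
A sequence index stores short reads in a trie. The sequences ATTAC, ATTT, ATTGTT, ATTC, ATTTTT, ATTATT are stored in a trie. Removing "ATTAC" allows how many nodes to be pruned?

1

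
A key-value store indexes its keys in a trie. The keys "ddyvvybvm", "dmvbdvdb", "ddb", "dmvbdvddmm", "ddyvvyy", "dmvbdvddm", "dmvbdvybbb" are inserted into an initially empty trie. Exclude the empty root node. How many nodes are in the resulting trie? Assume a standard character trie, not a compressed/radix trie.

25

For each word, the new-node count is its length minus the longest prefix already in the trie:
  "ddyvvybvm" → 9 new (d, d, y, v, v, y, b, v, m)
  "dmvbdvdb" → prefix "d" already present; 7 new (m, v, b, d, v, d, b)
  "ddb" → prefix "dd" already present; 1 new (b)
  "dmvbdvddmm" → prefix "dmvbdvd" already present; 3 new (d, m, m)
  "ddyvvyy" → prefix "ddyvvy" already present; 1 new (y)
  "dmvbdvddm" → prefix "dmvbdvddm" already present; 0 new (none)
  "dmvbdvybbb" → prefix "dmvbdv" already present; 4 new (y, b, b, b)
Total nodes = 9 + 7 + 1 + 3 + 1 + 0 + 4 = 25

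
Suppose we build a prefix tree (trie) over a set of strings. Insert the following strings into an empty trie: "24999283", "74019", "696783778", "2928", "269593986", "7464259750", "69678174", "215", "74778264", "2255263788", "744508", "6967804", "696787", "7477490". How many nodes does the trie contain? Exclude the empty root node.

71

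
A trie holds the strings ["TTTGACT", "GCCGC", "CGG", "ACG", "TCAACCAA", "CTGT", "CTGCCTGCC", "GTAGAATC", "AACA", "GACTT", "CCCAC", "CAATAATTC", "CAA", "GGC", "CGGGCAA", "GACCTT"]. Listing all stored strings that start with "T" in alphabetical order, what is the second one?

DFS of the "T" subtree visits, in order: "TCAACCAA", "TTTGACT"
The 2nd is TTTGACT.

TTTGACT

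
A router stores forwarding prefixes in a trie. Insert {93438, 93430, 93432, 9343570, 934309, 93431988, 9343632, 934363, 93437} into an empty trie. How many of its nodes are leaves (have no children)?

A leaf is a node with no children — equivalently, the end of a word that is not a proper prefix of any other stored word.
Those words: "934309", "93431988", "93432", "9343570", "9343632", "93437", "93438"
Leaf count: 7

7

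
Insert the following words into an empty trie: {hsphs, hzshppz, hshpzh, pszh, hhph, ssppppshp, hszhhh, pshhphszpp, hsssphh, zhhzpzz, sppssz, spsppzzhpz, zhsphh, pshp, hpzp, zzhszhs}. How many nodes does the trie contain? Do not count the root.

Insert word by word; a character creates a node only if that edge doesn't already exist:
  "hsphs" → 5 new (h, s, p, h, s)
  "hzshppz" → prefix "h" already present; 6 new (z, s, h, p, p, z)
  "hshpzh" → prefix "hs" already present; 4 new (h, p, z, h)
  "pszh" → 4 new (p, s, z, h)
  "hhph" → prefix "h" already present; 3 new (h, p, h)
  "ssppppshp" → 9 new (s, s, p, p, p, p, s, h, p)
  "hszhhh" → prefix "hs" already present; 4 new (z, h, h, h)
  "pshhphszpp" → prefix "ps" already present; 8 new (h, h, p, h, s, z, p, p)
  "hsssphh" → prefix "hs" already present; 5 new (s, s, p, h, h)
  "zhhzpzz" → 7 new (z, h, h, z, p, z, z)
  "sppssz" → prefix "s" already present; 5 new (p, p, s, s, z)
  "spsppzzhpz" → prefix "sp" already present; 8 new (s, p, p, z, z, h, p, z)
  "zhsphh" → prefix "zh" already present; 4 new (s, p, h, h)
  "pshp" → prefix "psh" already present; 1 new (p)
  "hpzp" → prefix "h" already present; 3 new (p, z, p)
  "zzhszhs" → prefix "z" already present; 6 new (z, h, s, z, h, s)
Total nodes = 5 + 6 + 4 + 4 + 3 + 9 + 4 + 8 + 5 + 7 + 5 + 8 + 4 + 1 + 3 + 6 = 82

82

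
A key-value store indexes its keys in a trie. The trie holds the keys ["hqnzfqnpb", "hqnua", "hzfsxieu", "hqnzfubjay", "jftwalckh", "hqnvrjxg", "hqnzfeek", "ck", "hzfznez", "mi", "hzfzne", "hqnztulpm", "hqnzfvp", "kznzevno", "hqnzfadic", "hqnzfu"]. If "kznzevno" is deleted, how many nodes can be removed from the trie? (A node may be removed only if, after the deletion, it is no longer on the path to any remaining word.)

A node on "kznzevno"'s path can go only if nothing else ends at it or branches off below it.
No other word shares any prefix with "kznzevno", so all 8 of its nodes go.
Nodes removed: 8

8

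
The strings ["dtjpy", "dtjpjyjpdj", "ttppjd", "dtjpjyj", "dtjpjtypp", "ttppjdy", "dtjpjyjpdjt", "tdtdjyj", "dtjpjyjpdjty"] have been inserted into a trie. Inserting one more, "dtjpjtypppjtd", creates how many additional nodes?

4

"dtjpjtypp" is already a path in the trie; the remaining "pjtd" must be added.
So 13 − 9 = 4 new nodes.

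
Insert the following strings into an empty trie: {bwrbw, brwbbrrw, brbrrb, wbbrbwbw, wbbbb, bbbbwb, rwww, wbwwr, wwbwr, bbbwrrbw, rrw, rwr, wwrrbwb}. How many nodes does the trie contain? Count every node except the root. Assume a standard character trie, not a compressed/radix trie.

55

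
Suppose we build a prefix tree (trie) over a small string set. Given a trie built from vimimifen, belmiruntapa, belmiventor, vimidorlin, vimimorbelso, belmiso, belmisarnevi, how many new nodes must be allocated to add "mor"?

No existing word starts with "m", so every character of "mor" needs a new node.
3 − 0 = 3 new nodes.

3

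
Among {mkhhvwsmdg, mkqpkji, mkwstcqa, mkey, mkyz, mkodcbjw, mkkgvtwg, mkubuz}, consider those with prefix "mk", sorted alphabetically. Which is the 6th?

mkubuz

Words with prefix "mk", in lexicographic order: "mkey", "mkhhvwsmdg", "mkkgvtwg", "mkodcbjw", "mkqpkji", "mkubuz", "mkwstcqa", "mkyz"
The 6th is mkubuz.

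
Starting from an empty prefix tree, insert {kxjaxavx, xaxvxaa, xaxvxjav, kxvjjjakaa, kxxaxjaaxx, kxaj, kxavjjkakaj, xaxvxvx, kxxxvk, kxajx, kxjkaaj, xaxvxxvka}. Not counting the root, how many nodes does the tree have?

58

Trace insertions, counting only characters that open a new branch:
  "kxjaxavx" → 8 new (k, x, j, a, x, a, v, x)
  "xaxvxaa" → 7 new (x, a, x, v, x, a, a)
  "xaxvxjav" → prefix "xaxvx" already present; 3 new (j, a, v)
  "kxvjjjakaa" → prefix "kx" already present; 8 new (v, j, j, j, a, k, a, a)
  "kxxaxjaaxx" → prefix "kx" already present; 8 new (x, a, x, j, a, a, x, x)
  "kxaj" → prefix "kx" already present; 2 new (a, j)
  "kxavjjkakaj" → prefix "kxa" already present; 8 new (v, j, j, k, a, k, a, j)
  "xaxvxvx" → prefix "xaxvx" already present; 2 new (v, x)
  "kxxxvk" → prefix "kxx" already present; 3 new (x, v, k)
  "kxajx" → prefix "kxaj" already present; 1 new (x)
  "kxjkaaj" → prefix "kxj" already present; 4 new (k, a, a, j)
  "xaxvxxvka" → prefix "xaxvx" already present; 4 new (x, v, k, a)
Total nodes = 8 + 7 + 3 + 8 + 8 + 2 + 8 + 2 + 3 + 1 + 4 + 4 = 58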